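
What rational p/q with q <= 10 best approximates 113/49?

23/10

Expand x = 113/49 as a continued fraction with the Euclidean algorithm:
  113 = 2*49 + 15, so a_0 = 2.
  49 = 3*15 + 4, so a_1 = 3.
  15 = 3*4 + 3, so a_2 = 3.
  4 = 1*3 + 1, so a_3 = 1.
  3 = 3*1 + 0, so a_4 = 3.
so x = [2; 3, 3, 1, 3].
Convergents (p_i = a_i*p_{i-1} + p_{i-2}, q_i = a_i*q_{i-1} + q_{i-2} with p_{-2}=0, p_{-1}=1, q_{-2}=1, q_{-1}=0), until the denominator exceeds 10:
  i=0: a_0=2, p_0 = 2*1 + 0 = 2, q_0 = 2*0 + 1 = 1.
  i=1: a_1=3, p_1 = 3*2 + 1 = 7, q_1 = 3*1 + 0 = 3.
  i=2: a_2=3, p_2 = 3*7 + 2 = 23, q_2 = 3*3 + 1 = 10.
  i=3: a_3=1, p_3 = 1*23 + 7 = 30, q_3 = 1*10 + 3 = 13.
q_3 = 13 > 10, so the last convergent with denominator <= 10 is p_2/q_2 = 23/10.
The closest fraction with denominator <= 10 is either p_2/q_2 or the intermediate fraction (k*p_2 + p_1)/(k*q_2 + q_1) with the largest k >= 1 whose denominator stays <= 10; these approach x as k grows, and every other convergent or intermediate fraction in range is farther away.
Largest k: floor((10 - q_1)/q_2) = floor((10 - 3)/10) = 0.
Since k = 0, no intermediate fraction beyond p_2/q_2 has denominator <= 10, so the convergent 23/10 is the closest (its error is |113*10 - 23*49|/(49*10) = 3/490).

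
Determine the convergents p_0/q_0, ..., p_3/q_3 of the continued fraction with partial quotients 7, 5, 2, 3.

Using the convergent recurrence p_i = a_i*p_{i-1} + p_{i-2}, q_i = a_i*q_{i-1} + q_{i-2} with p_{-2}=0, p_{-1}=1, q_{-2}=1, q_{-1}=0:
  i=0: a_0=7, p_0 = 7*1 + 0 = 7, q_0 = 7*0 + 1 = 1.
  i=1: a_1=5, p_1 = 5*7 + 1 = 36, q_1 = 5*1 + 0 = 5.
  i=2: a_2=2, p_2 = 2*36 + 7 = 79, q_2 = 2*5 + 1 = 11.
  i=3: a_3=3, p_3 = 3*79 + 36 = 273, q_3 = 3*11 + 5 = 38.

7/1, 36/5, 79/11, 273/38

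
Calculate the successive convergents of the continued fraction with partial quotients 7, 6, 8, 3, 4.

Using the convergent recurrence p_i = a_i*p_{i-1} + p_{i-2}, q_i = a_i*q_{i-1} + q_{i-2} with p_{-2}=0, p_{-1}=1, q_{-2}=1, q_{-1}=0:
  i=0: a_0=7, p_0 = 7*1 + 0 = 7, q_0 = 7*0 + 1 = 1.
  i=1: a_1=6, p_1 = 6*7 + 1 = 43, q_1 = 6*1 + 0 = 6.
  i=2: a_2=8, p_2 = 8*43 + 7 = 351, q_2 = 8*6 + 1 = 49.
  i=3: a_3=3, p_3 = 3*351 + 43 = 1096, q_3 = 3*49 + 6 = 153.
  i=4: a_4=4, p_4 = 4*1096 + 351 = 4735, q_4 = 4*153 + 49 = 661.

7/1, 43/6, 351/49, 1096/153, 4735/661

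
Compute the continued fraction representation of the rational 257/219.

[1; 5, 1, 3, 4, 2]

Run the Euclidean algorithm on 257 and 219; the successive quotients are the partial quotients a_0, a_1, ... (each step inverts the fractional part left over by the previous one):
  257 = 1*219 + 38, so a_0 = 1.
  219 = 5*38 + 29, so a_1 = 5.
  38 = 1*29 + 9, so a_2 = 1.
  29 = 3*9 + 2, so a_3 = 3.
  9 = 4*2 + 1, so a_4 = 4.
  2 = 2*1 + 0, so a_5 = 2.
The remainder reaches 0 after 6 divisions, so the expansion has 6 partial quotients, read off in order.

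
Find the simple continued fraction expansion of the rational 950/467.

Run the Euclidean algorithm on 950 and 467; the successive quotients are the partial quotients a_0, a_1, ... (each step inverts the fractional part left over by the previous one):
  950 = 2*467 + 16, so a_0 = 2.
  467 = 29*16 + 3, so a_1 = 29.
  16 = 5*3 + 1, so a_2 = 5.
  3 = 3*1 + 0, so a_3 = 3.
The remainder reaches 0 after 4 divisions, so the expansion has 4 partial quotients, read off in order.

[2; 29, 5, 3]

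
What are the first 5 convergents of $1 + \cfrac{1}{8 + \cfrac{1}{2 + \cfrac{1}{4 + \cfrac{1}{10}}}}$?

1/1, 9/8, 19/17, 85/76, 869/777

Using the convergent recurrence p_i = a_i*p_{i-1} + p_{i-2}, q_i = a_i*q_{i-1} + q_{i-2} with p_{-2}=0, p_{-1}=1, q_{-2}=1, q_{-1}=0:
  i=0: a_0=1, p_0 = 1*1 + 0 = 1, q_0 = 1*0 + 1 = 1.
  i=1: a_1=8, p_1 = 8*1 + 1 = 9, q_1 = 8*1 + 0 = 8.
  i=2: a_2=2, p_2 = 2*9 + 1 = 19, q_2 = 2*8 + 1 = 17.
  i=3: a_3=4, p_3 = 4*19 + 9 = 85, q_3 = 4*17 + 8 = 76.
  i=4: a_4=10, p_4 = 10*85 + 19 = 869, q_4 = 10*76 + 17 = 777.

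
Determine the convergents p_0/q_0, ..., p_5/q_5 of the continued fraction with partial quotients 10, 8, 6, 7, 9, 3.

Using the convergent recurrence p_i = a_i*p_{i-1} + p_{i-2}, q_i = a_i*q_{i-1} + q_{i-2} with p_{-2}=0, p_{-1}=1, q_{-2}=1, q_{-1}=0:
  i=0: a_0=10, p_0 = 10*1 + 0 = 10, q_0 = 10*0 + 1 = 1.
  i=1: a_1=8, p_1 = 8*10 + 1 = 81, q_1 = 8*1 + 0 = 8.
  i=2: a_2=6, p_2 = 6*81 + 10 = 496, q_2 = 6*8 + 1 = 49.
  i=3: a_3=7, p_3 = 7*496 + 81 = 3553, q_3 = 7*49 + 8 = 351.
  i=4: a_4=9, p_4 = 9*3553 + 496 = 32473, q_4 = 9*351 + 49 = 3208.
  i=5: a_5=3, p_5 = 3*32473 + 3553 = 100972, q_5 = 3*3208 + 351 = 9975.

10/1, 81/8, 496/49, 3553/351, 32473/3208, 100972/9975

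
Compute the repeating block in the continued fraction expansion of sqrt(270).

[16; (2, 3, 6, 3, 2, 32)]

Write x_i = (sqrt(270) + m_i)/d_i with (m_0, d_0) = (0, 1). a_0 = floor(sqrt(270)) = 16, since 16^2 = 256 <= 270 < 289 = 17^2.
Iterate m_{i+1} = d_i*a_i - m_i, d_{i+1} = (270 - m_{i+1}^2)/d_i, a_{i+1} = floor((a_0 + m_{i+1})/d_{i+1}):
  m_1 = 1*16 - 0 = 16, d_1 = (270 - 16^2)/1 = 14/1 = 14, a_1 = floor((16 + 16)/14) = 2.
  m_2 = 14*2 - 16 = 12, d_2 = (270 - 12^2)/14 = 126/14 = 9, a_2 = floor((16 + 12)/9) = 3.
  m_3 = 9*3 - 12 = 15, d_3 = (270 - 15^2)/9 = 45/9 = 5, a_3 = floor((16 + 15)/5) = 6.
  m_4 = 5*6 - 15 = 15, d_4 = (270 - 15^2)/5 = 45/5 = 9, a_4 = floor((16 + 15)/9) = 3.
  m_5 = 9*3 - 15 = 12, d_5 = (270 - 12^2)/9 = 126/9 = 14, a_5 = floor((16 + 12)/14) = 2.
  m_6 = 14*2 - 12 = 16, d_6 = (270 - 16^2)/14 = 14/14 = 1, a_6 = floor((16 + 16)/1) = 32.
  m_7 = 1*32 - 16 = 16, d_7 = (270 - 16^2)/1 = 14/1 = 14: (m_7, d_7) = (m_1, d_1) = (16, 14), so from here the quotients repeat a_1, ..., a_6; the period length is 6.
Hence the expansion of sqrt(270) is a_0 = 16 followed by the repeating block 2, 3, 6, 3, 2, 32 (period 6).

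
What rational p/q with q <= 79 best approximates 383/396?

Expand x = 383/396 as a continued fraction with the Euclidean algorithm:
  383 = 0*396 + 383, so a_0 = 0.
  396 = 1*383 + 13, so a_1 = 1.
  383 = 29*13 + 6, so a_2 = 29.
  13 = 2*6 + 1, so a_3 = 2.
  6 = 6*1 + 0, so a_4 = 6.
so x = [0; 1, 29, 2, 6].
Convergents (p_i = a_i*p_{i-1} + p_{i-2}, q_i = a_i*q_{i-1} + q_{i-2} with p_{-2}=0, p_{-1}=1, q_{-2}=1, q_{-1}=0), until the denominator exceeds 79:
  i=0: a_0=0, p_0 = 0*1 + 0 = 0, q_0 = 0*0 + 1 = 1.
  i=1: a_1=1, p_1 = 1*0 + 1 = 1, q_1 = 1*1 + 0 = 1.
  i=2: a_2=29, p_2 = 29*1 + 0 = 29, q_2 = 29*1 + 1 = 30.
  i=3: a_3=2, p_3 = 2*29 + 1 = 59, q_3 = 2*30 + 1 = 61.
  i=4: a_4=6, p_4 = 6*59 + 29 = 383, q_4 = 6*61 + 30 = 396.
q_4 = 396 > 79, so the last convergent with denominator <= 79 is p_3/q_3 = 59/61.
The closest fraction with denominator <= 79 is either p_3/q_3 or the intermediate fraction (k*p_3 + p_2)/(k*q_3 + q_2) with the largest k >= 1 whose denominator stays <= 79; these approach x as k grows, and every other convergent or intermediate fraction in range is farther away.
Largest k: floor((79 - q_2)/q_3) = floor((79 - 30)/61) = 0.
Since k = 0, no intermediate fraction beyond p_3/q_3 has denominator <= 79, so the convergent 59/61 is the closest (its error is |383*61 - 59*396|/(396*61) = 1/24156).

59/61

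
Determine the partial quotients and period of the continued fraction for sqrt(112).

Write x_i = (sqrt(112) + m_i)/d_i with (m_0, d_0) = (0, 1). a_0 = floor(sqrt(112)) = 10, since 10^2 = 100 <= 112 < 121 = 11^2.
Iterate m_{i+1} = d_i*a_i - m_i, d_{i+1} = (112 - m_{i+1}^2)/d_i, a_{i+1} = floor((a_0 + m_{i+1})/d_{i+1}):
  m_1 = 1*10 - 0 = 10, d_1 = (112 - 10^2)/1 = 12/1 = 12, a_1 = floor((10 + 10)/12) = 1.
  m_2 = 12*1 - 10 = 2, d_2 = (112 - 2^2)/12 = 108/12 = 9, a_2 = floor((10 + 2)/9) = 1.
  m_3 = 9*1 - 2 = 7, d_3 = (112 - 7^2)/9 = 63/9 = 7, a_3 = floor((10 + 7)/7) = 2.
  m_4 = 7*2 - 7 = 7, d_4 = (112 - 7^2)/7 = 63/7 = 9, a_4 = floor((10 + 7)/9) = 1.
  m_5 = 9*1 - 7 = 2, d_5 = (112 - 2^2)/9 = 108/9 = 12, a_5 = floor((10 + 2)/12) = 1.
  m_6 = 12*1 - 2 = 10, d_6 = (112 - 10^2)/12 = 12/12 = 1, a_6 = floor((10 + 10)/1) = 20.
  m_7 = 1*20 - 10 = 10, d_7 = (112 - 10^2)/1 = 12/1 = 12: (m_7, d_7) = (m_1, d_1) = (10, 12), so from here the quotients repeat a_1, ..., a_6; the period length is 6.
Hence the expansion of sqrt(112) is a_0 = 10 followed by the repeating block 1, 1, 2, 1, 1, 20 (period 6).

[10; (1, 1, 2, 1, 1, 20)]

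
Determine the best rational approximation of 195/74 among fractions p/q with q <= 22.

Expand x = 195/74 as a continued fraction with the Euclidean algorithm:
  195 = 2*74 + 47, so a_0 = 2.
  74 = 1*47 + 27, so a_1 = 1.
  47 = 1*27 + 20, so a_2 = 1.
  27 = 1*20 + 7, so a_3 = 1.
  20 = 2*7 + 6, so a_4 = 2.
  7 = 1*6 + 1, so a_5 = 1.
  6 = 6*1 + 0, so a_6 = 6.
so x = [2; 1, 1, 1, 2, 1, 6].
Convergents (p_i = a_i*p_{i-1} + p_{i-2}, q_i = a_i*q_{i-1} + q_{i-2} with p_{-2}=0, p_{-1}=1, q_{-2}=1, q_{-1}=0), until the denominator exceeds 22:
  i=0: a_0=2, p_0 = 2*1 + 0 = 2, q_0 = 2*0 + 1 = 1.
  i=1: a_1=1, p_1 = 1*2 + 1 = 3, q_1 = 1*1 + 0 = 1.
  i=2: a_2=1, p_2 = 1*3 + 2 = 5, q_2 = 1*1 + 1 = 2.
  i=3: a_3=1, p_3 = 1*5 + 3 = 8, q_3 = 1*2 + 1 = 3.
  i=4: a_4=2, p_4 = 2*8 + 5 = 21, q_4 = 2*3 + 2 = 8.
  i=5: a_5=1, p_5 = 1*21 + 8 = 29, q_5 = 1*8 + 3 = 11.
  i=6: a_6=6, p_6 = 6*29 + 21 = 195, q_6 = 6*11 + 8 = 74.
q_6 = 74 > 22, so the last convergent with denominator <= 22 is p_5/q_5 = 29/11.
The closest fraction with denominator <= 22 is either p_5/q_5 or the intermediate fraction (k*p_5 + p_4)/(k*q_5 + q_4) with the largest k >= 1 whose denominator stays <= 22; these approach x as k grows, and every other convergent or intermediate fraction in range is farther away.
Largest k: floor((22 - q_4)/q_5) = floor((22 - 8)/11) = 1.
That gives (1*29 + 21)/(1*11 + 8) = 50/19.
Compare the errors: |x - 29/11| = |195*11 - 29*74|/(74*11) = 1/814, and |x - 50/19| = |195*19 - 50*74|/(74*19) = 5/1406.
Cross-multiplying, 1*1406 = 1406 < 4070 = 5*814, so 1/814 is smaller: the convergent 29/11 is closer to x than 50/19.

29/11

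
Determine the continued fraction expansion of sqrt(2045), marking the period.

[45; (4, 1, 1, 22, 18, 22, 1, 1, 4, 90)]

Write x_i = (sqrt(2045) + m_i)/d_i with (m_0, d_0) = (0, 1). a_0 = floor(sqrt(2045)) = 45, since 45^2 = 2025 <= 2045 < 2116 = 46^2.
Iterate m_{i+1} = d_i*a_i - m_i, d_{i+1} = (2045 - m_{i+1}^2)/d_i, a_{i+1} = floor((a_0 + m_{i+1})/d_{i+1}):
  m_1 = 1*45 - 0 = 45, d_1 = (2045 - 45^2)/1 = 20/1 = 20, a_1 = floor((45 + 45)/20) = 4.
  m_2 = 20*4 - 45 = 35, d_2 = (2045 - 35^2)/20 = 820/20 = 41, a_2 = floor((45 + 35)/41) = 1.
  m_3 = 41*1 - 35 = 6, d_3 = (2045 - 6^2)/41 = 2009/41 = 49, a_3 = floor((45 + 6)/49) = 1.
  m_4 = 49*1 - 6 = 43, d_4 = (2045 - 43^2)/49 = 196/49 = 4, a_4 = floor((45 + 43)/4) = 22.
  m_5 = 4*22 - 43 = 45, d_5 = (2045 - 45^2)/4 = 20/4 = 5, a_5 = floor((45 + 45)/5) = 18.
  m_6 = 5*18 - 45 = 45, d_6 = (2045 - 45^2)/5 = 20/5 = 4, a_6 = floor((45 + 45)/4) = 22.
  m_7 = 4*22 - 45 = 43, d_7 = (2045 - 43^2)/4 = 196/4 = 49, a_7 = floor((45 + 43)/49) = 1.
  m_8 = 49*1 - 43 = 6, d_8 = (2045 - 6^2)/49 = 2009/49 = 41, a_8 = floor((45 + 6)/41) = 1.
  m_9 = 41*1 - 6 = 35, d_9 = (2045 - 35^2)/41 = 820/41 = 20, a_9 = floor((45 + 35)/20) = 4.
  m_10 = 20*4 - 35 = 45, d_10 = (2045 - 45^2)/20 = 20/20 = 1, a_10 = floor((45 + 45)/1) = 90.
  m_11 = 1*90 - 45 = 45, d_11 = (2045 - 45^2)/1 = 20/1 = 20: (m_11, d_11) = (m_1, d_1) = (45, 20), so from here the quotients repeat a_1, ..., a_10; the period length is 10.
Hence the expansion of sqrt(2045) is a_0 = 45 followed by the repeating block 4, 1, 1, 22, 18, 22, 1, 1, 4, 90 (period 10).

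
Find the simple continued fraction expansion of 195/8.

Run the Euclidean algorithm on 195 and 8; the successive quotients are the partial quotients a_0, a_1, ... (each step inverts the fractional part left over by the previous one):
  195 = 24*8 + 3, so a_0 = 24.
  8 = 2*3 + 2, so a_1 = 2.
  3 = 1*2 + 1, so a_2 = 1.
  2 = 2*1 + 0, so a_3 = 2.
The remainder reaches 0 after 4 divisions, so the expansion has 4 partial quotients, read off in order.

[24; 2, 1, 2]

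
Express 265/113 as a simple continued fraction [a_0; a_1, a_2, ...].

Run the Euclidean algorithm on 265 and 113; the successive quotients are the partial quotients a_0, a_1, ... (each step inverts the fractional part left over by the previous one):
  265 = 2*113 + 39, so a_0 = 2.
  113 = 2*39 + 35, so a_1 = 2.
  39 = 1*35 + 4, so a_2 = 1.
  35 = 8*4 + 3, so a_3 = 8.
  4 = 1*3 + 1, so a_4 = 1.
  3 = 3*1 + 0, so a_5 = 3.
The remainder reaches 0 after 6 divisions, so the expansion has 6 partial quotients, read off in order.

[2; 2, 1, 8, 1, 3]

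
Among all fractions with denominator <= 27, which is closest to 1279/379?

Expand x = 1279/379 as a continued fraction with the Euclidean algorithm:
  1279 = 3*379 + 142, so a_0 = 3.
  379 = 2*142 + 95, so a_1 = 2.
  142 = 1*95 + 47, so a_2 = 1.
  95 = 2*47 + 1, so a_3 = 2.
  47 = 47*1 + 0, so a_4 = 47.
so x = [3; 2, 1, 2, 47].
Convergents (p_i = a_i*p_{i-1} + p_{i-2}, q_i = a_i*q_{i-1} + q_{i-2} with p_{-2}=0, p_{-1}=1, q_{-2}=1, q_{-1}=0), until the denominator exceeds 27:
  i=0: a_0=3, p_0 = 3*1 + 0 = 3, q_0 = 3*0 + 1 = 1.
  i=1: a_1=2, p_1 = 2*3 + 1 = 7, q_1 = 2*1 + 0 = 2.
  i=2: a_2=1, p_2 = 1*7 + 3 = 10, q_2 = 1*2 + 1 = 3.
  i=3: a_3=2, p_3 = 2*10 + 7 = 27, q_3 = 2*3 + 2 = 8.
  i=4: a_4=47, p_4 = 47*27 + 10 = 1279, q_4 = 47*8 + 3 = 379.
q_4 = 379 > 27, so the last convergent with denominator <= 27 is p_3/q_3 = 27/8.
The closest fraction with denominator <= 27 is either p_3/q_3 or the intermediate fraction (k*p_3 + p_2)/(k*q_3 + q_2) with the largest k >= 1 whose denominator stays <= 27; these approach x as k grows, and every other convergent or intermediate fraction in range is farther away.
Largest k: floor((27 - q_2)/q_3) = floor((27 - 3)/8) = 3.
That gives (3*27 + 10)/(3*8 + 3) = 91/27.
Compare the errors: |x - 27/8| = |1279*8 - 27*379|/(379*8) = 1/3032, and |x - 91/27| = |1279*27 - 91*379|/(379*27) = 44/10233.
Cross-multiplying, 1*10233 = 10233 < 133408 = 44*3032, so 1/3032 is smaller: the convergent 27/8 is closer to x than 91/27.

27/8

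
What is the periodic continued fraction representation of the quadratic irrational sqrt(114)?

[10; (1, 2, 10, 2, 1, 20)]

Write x_i = (sqrt(114) + m_i)/d_i with (m_0, d_0) = (0, 1). a_0 = floor(sqrt(114)) = 10, since 10^2 = 100 <= 114 < 121 = 11^2.
Iterate m_{i+1} = d_i*a_i - m_i, d_{i+1} = (114 - m_{i+1}^2)/d_i, a_{i+1} = floor((a_0 + m_{i+1})/d_{i+1}):
  m_1 = 1*10 - 0 = 10, d_1 = (114 - 10^2)/1 = 14/1 = 14, a_1 = floor((10 + 10)/14) = 1.
  m_2 = 14*1 - 10 = 4, d_2 = (114 - 4^2)/14 = 98/14 = 7, a_2 = floor((10 + 4)/7) = 2.
  m_3 = 7*2 - 4 = 10, d_3 = (114 - 10^2)/7 = 14/7 = 2, a_3 = floor((10 + 10)/2) = 10.
  m_4 = 2*10 - 10 = 10, d_4 = (114 - 10^2)/2 = 14/2 = 7, a_4 = floor((10 + 10)/7) = 2.
  m_5 = 7*2 - 10 = 4, d_5 = (114 - 4^2)/7 = 98/7 = 14, a_5 = floor((10 + 4)/14) = 1.
  m_6 = 14*1 - 4 = 10, d_6 = (114 - 10^2)/14 = 14/14 = 1, a_6 = floor((10 + 10)/1) = 20.
  m_7 = 1*20 - 10 = 10, d_7 = (114 - 10^2)/1 = 14/1 = 14: (m_7, d_7) = (m_1, d_1) = (10, 14), so from here the quotients repeat a_1, ..., a_6; the period length is 6.
Hence the expansion of sqrt(114) is a_0 = 10 followed by the repeating block 1, 2, 10, 2, 1, 20 (period 6).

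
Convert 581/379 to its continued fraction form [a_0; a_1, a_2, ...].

Run the Euclidean algorithm on 581 and 379; the successive quotients are the partial quotients a_0, a_1, ... (each step inverts the fractional part left over by the previous one):
  581 = 1*379 + 202, so a_0 = 1.
  379 = 1*202 + 177, so a_1 = 1.
  202 = 1*177 + 25, so a_2 = 1.
  177 = 7*25 + 2, so a_3 = 7.
  25 = 12*2 + 1, so a_4 = 12.
  2 = 2*1 + 0, so a_5 = 2.
The remainder reaches 0 after 6 divisions, so the expansion has 6 partial quotients, read off in order.

[1; 1, 1, 7, 12, 2]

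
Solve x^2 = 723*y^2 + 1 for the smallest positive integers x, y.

(x, y) = (242, 9)

First expand sqrt(723) as a continued fraction. With x_i = (sqrt(723) + m_i)/d_i and (m_0, d_0) = (0, 1): a_0 = floor(sqrt(723)) = 26, since 26^2 = 676 <= 723 < 729 = 27^2.
Iterate m_{i+1} = d_i*a_i - m_i, d_{i+1} = (723 - m_{i+1}^2)/d_i, a_{i+1} = floor((a_0 + m_{i+1})/d_{i+1}):
  m_1 = 1*26 - 0 = 26, d_1 = (723 - 26^2)/1 = 47/1 = 47, a_1 = floor((26 + 26)/47) = 1.
  m_2 = 47*1 - 26 = 21, d_2 = (723 - 21^2)/47 = 282/47 = 6, a_2 = floor((26 + 21)/6) = 7.
  m_3 = 6*7 - 21 = 21, d_3 = (723 - 21^2)/6 = 282/6 = 47, a_3 = floor((26 + 21)/47) = 1.
  m_4 = 47*1 - 21 = 26, d_4 = (723 - 26^2)/47 = 47/47 = 1, a_4 = floor((26 + 26)/1) = 52.
  m_5 = 1*52 - 26 = 26, d_5 = (723 - 26^2)/1 = 47/1 = 47: (m_5, d_5) = (m_1, d_1) = (26, 47), so from here the quotients repeat a_1, ..., a_4; the period length is 4.
So sqrt(723) = [26; (1, 7, 1, 52)] with period length k = 4.
k is even, so the fundamental solution of x^2 - 723y^2 = 1 is (p_{k-1}, q_{k-1}) = (p_3, q_3); compute convergents through index 3.
Convergents (p_i = a_i*p_{i-1} + p_{i-2}, q_i = a_i*q_{i-1} + q_{i-2} with p_{-2}=0, p_{-1}=1, q_{-2}=1, q_{-1}=0):
  i=0: a_0=26, p_0 = 26*1 + 0 = 26, q_0 = 26*0 + 1 = 1.
  i=1: a_1=1, p_1 = 1*26 + 1 = 27, q_1 = 1*1 + 0 = 1.
  i=2: a_2=7, p_2 = 7*27 + 26 = 215, q_2 = 7*1 + 1 = 8.
  i=3: a_3=1, p_3 = 1*215 + 27 = 242, q_3 = 1*8 + 1 = 9.
Check: 242^2 - 723*9^2 = 58564 - 58563 = 1, so (x, y) = (242, 9) solves the equation, and by the theorem it is the least positive solution.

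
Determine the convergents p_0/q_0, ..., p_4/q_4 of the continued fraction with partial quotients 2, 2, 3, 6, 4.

Using the convergent recurrence p_i = a_i*p_{i-1} + p_{i-2}, q_i = a_i*q_{i-1} + q_{i-2} with p_{-2}=0, p_{-1}=1, q_{-2}=1, q_{-1}=0:
  i=0: a_0=2, p_0 = 2*1 + 0 = 2, q_0 = 2*0 + 1 = 1.
  i=1: a_1=2, p_1 = 2*2 + 1 = 5, q_1 = 2*1 + 0 = 2.
  i=2: a_2=3, p_2 = 3*5 + 2 = 17, q_2 = 3*2 + 1 = 7.
  i=3: a_3=6, p_3 = 6*17 + 5 = 107, q_3 = 6*7 + 2 = 44.
  i=4: a_4=4, p_4 = 4*107 + 17 = 445, q_4 = 4*44 + 7 = 183.

2/1, 5/2, 17/7, 107/44, 445/183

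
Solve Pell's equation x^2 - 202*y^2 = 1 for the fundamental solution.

First expand sqrt(202) as a continued fraction. With x_i = (sqrt(202) + m_i)/d_i and (m_0, d_0) = (0, 1): a_0 = floor(sqrt(202)) = 14, since 14^2 = 196 <= 202 < 225 = 15^2.
Iterate m_{i+1} = d_i*a_i - m_i, d_{i+1} = (202 - m_{i+1}^2)/d_i, a_{i+1} = floor((a_0 + m_{i+1})/d_{i+1}):
  m_1 = 1*14 - 0 = 14, d_1 = (202 - 14^2)/1 = 6/1 = 6, a_1 = floor((14 + 14)/6) = 4.
  m_2 = 6*4 - 14 = 10, d_2 = (202 - 10^2)/6 = 102/6 = 17, a_2 = floor((14 + 10)/17) = 1.
  m_3 = 17*1 - 10 = 7, d_3 = (202 - 7^2)/17 = 153/17 = 9, a_3 = floor((14 + 7)/9) = 2.
  m_4 = 9*2 - 7 = 11, d_4 = (202 - 11^2)/9 = 81/9 = 9, a_4 = floor((14 + 11)/9) = 2.
  m_5 = 9*2 - 11 = 7, d_5 = (202 - 7^2)/9 = 153/9 = 17, a_5 = floor((14 + 7)/17) = 1.
  m_6 = 17*1 - 7 = 10, d_6 = (202 - 10^2)/17 = 102/17 = 6, a_6 = floor((14 + 10)/6) = 4.
  m_7 = 6*4 - 10 = 14, d_7 = (202 - 14^2)/6 = 6/6 = 1, a_7 = floor((14 + 14)/1) = 28.
  m_8 = 1*28 - 14 = 14, d_8 = (202 - 14^2)/1 = 6/1 = 6: (m_8, d_8) = (m_1, d_1) = (14, 6), so from here the quotients repeat a_1, ..., a_7; the period length is 7.
So sqrt(202) = [14; (4, 1, 2, 2, 1, 4, 28)] with period length k = 7.
k is odd, so (p_{k-1}, q_{k-1}) only solves x^2 - 202y^2 = -1 and the fundamental solution of x^2 - 202y^2 = 1 is (p_{2k-1}, q_{2k-1}) = (p_13, q_13); compute convergents through index 13, running through the period twice.
Convergents (p_i = a_i*p_{i-1} + p_{i-2}, q_i = a_i*q_{i-1} + q_{i-2} with p_{-2}=0, p_{-1}=1, q_{-2}=1, q_{-1}=0):
  i=0: a_0=14, p_0 = 14*1 + 0 = 14, q_0 = 14*0 + 1 = 1.
  i=1: a_1=4, p_1 = 4*14 + 1 = 57, q_1 = 4*1 + 0 = 4.
  i=2: a_2=1, p_2 = 1*57 + 14 = 71, q_2 = 1*4 + 1 = 5.
  i=3: a_3=2, p_3 = 2*71 + 57 = 199, q_3 = 2*5 + 4 = 14.
  i=4: a_4=2, p_4 = 2*199 + 71 = 469, q_4 = 2*14 + 5 = 33.
  i=5: a_5=1, p_5 = 1*469 + 199 = 668, q_5 = 1*33 + 14 = 47.
  i=6: a_6=4, p_6 = 4*668 + 469 = 3141, q_6 = 4*47 + 33 = 221.
  i=7: a_7=28, p_7 = 28*3141 + 668 = 88616, q_7 = 28*221 + 47 = 6235.
  i=8: a_8=4, p_8 = 4*88616 + 3141 = 357605, q_8 = 4*6235 + 221 = 25161.
  i=9: a_9=1, p_9 = 1*357605 + 88616 = 446221, q_9 = 1*25161 + 6235 = 31396.
  i=10: a_10=2, p_10 = 2*446221 + 357605 = 1250047, q_10 = 2*31396 + 25161 = 87953.
  i=11: a_11=2, p_11 = 2*1250047 + 446221 = 2946315, q_11 = 2*87953 + 31396 = 207302.
  i=12: a_12=1, p_12 = 1*2946315 + 1250047 = 4196362, q_12 = 1*207302 + 87953 = 295255.
  i=13: a_13=4, p_13 = 4*4196362 + 2946315 = 19731763, q_13 = 4*295255 + 207302 = 1388322.
Indeed p_6^2 - 202*q_6^2 = 9865881 - 9865882 = -1, not +1.
Check: 19731763^2 - 202*1388322^2 = 389342471088169 - 389342471088168 = 1, so (x, y) = (19731763, 1388322) solves the equation, and by the theorem it is the least positive solution.

(x, y) = (19731763, 1388322)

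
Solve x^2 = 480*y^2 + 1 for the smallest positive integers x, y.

(x, y) = (241, 11)

First expand sqrt(480) as a continued fraction. With x_i = (sqrt(480) + m_i)/d_i and (m_0, d_0) = (0, 1): a_0 = floor(sqrt(480)) = 21, since 21^2 = 441 <= 480 < 484 = 22^2.
Iterate m_{i+1} = d_i*a_i - m_i, d_{i+1} = (480 - m_{i+1}^2)/d_i, a_{i+1} = floor((a_0 + m_{i+1})/d_{i+1}):
  m_1 = 1*21 - 0 = 21, d_1 = (480 - 21^2)/1 = 39/1 = 39, a_1 = floor((21 + 21)/39) = 1.
  m_2 = 39*1 - 21 = 18, d_2 = (480 - 18^2)/39 = 156/39 = 4, a_2 = floor((21 + 18)/4) = 9.
  m_3 = 4*9 - 18 = 18, d_3 = (480 - 18^2)/4 = 156/4 = 39, a_3 = floor((21 + 18)/39) = 1.
  m_4 = 39*1 - 18 = 21, d_4 = (480 - 21^2)/39 = 39/39 = 1, a_4 = floor((21 + 21)/1) = 42.
  m_5 = 1*42 - 21 = 21, d_5 = (480 - 21^2)/1 = 39/1 = 39: (m_5, d_5) = (m_1, d_1) = (21, 39), so from here the quotients repeat a_1, ..., a_4; the period length is 4.
So sqrt(480) = [21; (1, 9, 1, 42)] with period length k = 4.
k is even, so the fundamental solution of x^2 - 480y^2 = 1 is (p_{k-1}, q_{k-1}) = (p_3, q_3); compute convergents through index 3.
Convergents (p_i = a_i*p_{i-1} + p_{i-2}, q_i = a_i*q_{i-1} + q_{i-2} with p_{-2}=0, p_{-1}=1, q_{-2}=1, q_{-1}=0):
  i=0: a_0=21, p_0 = 21*1 + 0 = 21, q_0 = 21*0 + 1 = 1.
  i=1: a_1=1, p_1 = 1*21 + 1 = 22, q_1 = 1*1 + 0 = 1.
  i=2: a_2=9, p_2 = 9*22 + 21 = 219, q_2 = 9*1 + 1 = 10.
  i=3: a_3=1, p_3 = 1*219 + 22 = 241, q_3 = 1*10 + 1 = 11.
Check: 241^2 - 480*11^2 = 58081 - 58080 = 1, so (x, y) = (241, 11) solves the equation, and by the theorem it is the least positive solution.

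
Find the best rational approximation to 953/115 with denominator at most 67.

Expand x = 953/115 as a continued fraction with the Euclidean algorithm:
  953 = 8*115 + 33, so a_0 = 8.
  115 = 3*33 + 16, so a_1 = 3.
  33 = 2*16 + 1, so a_2 = 2.
  16 = 16*1 + 0, so a_3 = 16.
so x = [8; 3, 2, 16].
Convergents (p_i = a_i*p_{i-1} + p_{i-2}, q_i = a_i*q_{i-1} + q_{i-2} with p_{-2}=0, p_{-1}=1, q_{-2}=1, q_{-1}=0), until the denominator exceeds 67:
  i=0: a_0=8, p_0 = 8*1 + 0 = 8, q_0 = 8*0 + 1 = 1.
  i=1: a_1=3, p_1 = 3*8 + 1 = 25, q_1 = 3*1 + 0 = 3.
  i=2: a_2=2, p_2 = 2*25 + 8 = 58, q_2 = 2*3 + 1 = 7.
  i=3: a_3=16, p_3 = 16*58 + 25 = 953, q_3 = 16*7 + 3 = 115.
q_3 = 115 > 67, so the last convergent with denominator <= 67 is p_2/q_2 = 58/7.
The closest fraction with denominator <= 67 is either p_2/q_2 or the intermediate fraction (k*p_2 + p_1)/(k*q_2 + q_1) with the largest k >= 1 whose denominator stays <= 67; these approach x as k grows, and every other convergent or intermediate fraction in range is farther away.
Largest k: floor((67 - q_1)/q_2) = floor((67 - 3)/7) = 9.
That gives (9*58 + 25)/(9*7 + 3) = 547/66.
Compare the errors: |x - 58/7| = |953*7 - 58*115|/(115*7) = 1/805, and |x - 547/66| = |953*66 - 547*115|/(115*66) = 7/7590.
Cross-multiplying, 7*805 = 5635 < 7590 = 1*7590, so 7/7590 is smaller: the intermediate fraction 547/66 is closer to x than 58/7.

547/66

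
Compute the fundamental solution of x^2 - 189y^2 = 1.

(x, y) = (55, 4)

First expand sqrt(189) as a continued fraction. With x_i = (sqrt(189) + m_i)/d_i and (m_0, d_0) = (0, 1): a_0 = floor(sqrt(189)) = 13, since 13^2 = 169 <= 189 < 196 = 14^2.
Iterate m_{i+1} = d_i*a_i - m_i, d_{i+1} = (189 - m_{i+1}^2)/d_i, a_{i+1} = floor((a_0 + m_{i+1})/d_{i+1}):
  m_1 = 1*13 - 0 = 13, d_1 = (189 - 13^2)/1 = 20/1 = 20, a_1 = floor((13 + 13)/20) = 1.
  m_2 = 20*1 - 13 = 7, d_2 = (189 - 7^2)/20 = 140/20 = 7, a_2 = floor((13 + 7)/7) = 2.
  m_3 = 7*2 - 7 = 7, d_3 = (189 - 7^2)/7 = 140/7 = 20, a_3 = floor((13 + 7)/20) = 1.
  m_4 = 20*1 - 7 = 13, d_4 = (189 - 13^2)/20 = 20/20 = 1, a_4 = floor((13 + 13)/1) = 26.
  m_5 = 1*26 - 13 = 13, d_5 = (189 - 13^2)/1 = 20/1 = 20: (m_5, d_5) = (m_1, d_1) = (13, 20), so from here the quotients repeat a_1, ..., a_4; the period length is 4.
So sqrt(189) = [13; (1, 2, 1, 26)] with period length k = 4.
k is even, so the fundamental solution of x^2 - 189y^2 = 1 is (p_{k-1}, q_{k-1}) = (p_3, q_3); compute convergents through index 3.
Convergents (p_i = a_i*p_{i-1} + p_{i-2}, q_i = a_i*q_{i-1} + q_{i-2} with p_{-2}=0, p_{-1}=1, q_{-2}=1, q_{-1}=0):
  i=0: a_0=13, p_0 = 13*1 + 0 = 13, q_0 = 13*0 + 1 = 1.
  i=1: a_1=1, p_1 = 1*13 + 1 = 14, q_1 = 1*1 + 0 = 1.
  i=2: a_2=2, p_2 = 2*14 + 13 = 41, q_2 = 2*1 + 1 = 3.
  i=3: a_3=1, p_3 = 1*41 + 14 = 55, q_3 = 1*3 + 1 = 4.
Check: 55^2 - 189*4^2 = 3025 - 3024 = 1, so (x, y) = (55, 4) solves the equation, and by the theorem it is the least positive solution.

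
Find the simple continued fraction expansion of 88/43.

[2; 21, 2]

Run the Euclidean algorithm on 88 and 43; the successive quotients are the partial quotients a_0, a_1, ... (each step inverts the fractional part left over by the previous one):
  88 = 2*43 + 2, so a_0 = 2.
  43 = 21*2 + 1, so a_1 = 21.
  2 = 2*1 + 0, so a_2 = 2.
The remainder reaches 0 after 3 divisions, so the expansion has 3 partial quotients, read off in order.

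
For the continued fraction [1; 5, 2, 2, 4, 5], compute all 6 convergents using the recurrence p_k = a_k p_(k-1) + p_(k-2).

Using the convergent recurrence p_i = a_i*p_{i-1} + p_{i-2}, q_i = a_i*q_{i-1} + q_{i-2} with p_{-2}=0, p_{-1}=1, q_{-2}=1, q_{-1}=0:
  i=0: a_0=1, p_0 = 1*1 + 0 = 1, q_0 = 1*0 + 1 = 1.
  i=1: a_1=5, p_1 = 5*1 + 1 = 6, q_1 = 5*1 + 0 = 5.
  i=2: a_2=2, p_2 = 2*6 + 1 = 13, q_2 = 2*5 + 1 = 11.
  i=3: a_3=2, p_3 = 2*13 + 6 = 32, q_3 = 2*11 + 5 = 27.
  i=4: a_4=4, p_4 = 4*32 + 13 = 141, q_4 = 4*27 + 11 = 119.
  i=5: a_5=5, p_5 = 5*141 + 32 = 737, q_5 = 5*119 + 27 = 622.

1/1, 6/5, 13/11, 32/27, 141/119, 737/622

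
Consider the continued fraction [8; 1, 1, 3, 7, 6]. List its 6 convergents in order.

8/1, 9/1, 17/2, 60/7, 437/51, 2682/313

Using the convergent recurrence p_i = a_i*p_{i-1} + p_{i-2}, q_i = a_i*q_{i-1} + q_{i-2} with p_{-2}=0, p_{-1}=1, q_{-2}=1, q_{-1}=0:
  i=0: a_0=8, p_0 = 8*1 + 0 = 8, q_0 = 8*0 + 1 = 1.
  i=1: a_1=1, p_1 = 1*8 + 1 = 9, q_1 = 1*1 + 0 = 1.
  i=2: a_2=1, p_2 = 1*9 + 8 = 17, q_2 = 1*1 + 1 = 2.
  i=3: a_3=3, p_3 = 3*17 + 9 = 60, q_3 = 3*2 + 1 = 7.
  i=4: a_4=7, p_4 = 7*60 + 17 = 437, q_4 = 7*7 + 2 = 51.
  i=5: a_5=6, p_5 = 6*437 + 60 = 2682, q_5 = 6*51 + 7 = 313.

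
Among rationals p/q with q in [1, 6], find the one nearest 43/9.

Expand x = 43/9 as a continued fraction with the Euclidean algorithm:
  43 = 4*9 + 7, so a_0 = 4.
  9 = 1*7 + 2, so a_1 = 1.
  7 = 3*2 + 1, so a_2 = 3.
  2 = 2*1 + 0, so a_3 = 2.
so x = [4; 1, 3, 2].
Convergents (p_i = a_i*p_{i-1} + p_{i-2}, q_i = a_i*q_{i-1} + q_{i-2} with p_{-2}=0, p_{-1}=1, q_{-2}=1, q_{-1}=0), until the denominator exceeds 6:
  i=0: a_0=4, p_0 = 4*1 + 0 = 4, q_0 = 4*0 + 1 = 1.
  i=1: a_1=1, p_1 = 1*4 + 1 = 5, q_1 = 1*1 + 0 = 1.
  i=2: a_2=3, p_2 = 3*5 + 4 = 19, q_2 = 3*1 + 1 = 4.
  i=3: a_3=2, p_3 = 2*19 + 5 = 43, q_3 = 2*4 + 1 = 9.
q_3 = 9 > 6, so the last convergent with denominator <= 6 is p_2/q_2 = 19/4.
The closest fraction with denominator <= 6 is either p_2/q_2 or the intermediate fraction (k*p_2 + p_1)/(k*q_2 + q_1) with the largest k >= 1 whose denominator stays <= 6; these approach x as k grows, and every other convergent or intermediate fraction in range is farther away.
Largest k: floor((6 - q_1)/q_2) = floor((6 - 1)/4) = 1.
That gives (1*19 + 5)/(1*4 + 1) = 24/5.
Compare the errors: |x - 19/4| = |43*4 - 19*9|/(9*4) = 1/36, and |x - 24/5| = |43*5 - 24*9|/(9*5) = 1/45.
Cross-multiplying, 1*36 = 36 < 45 = 1*45, so 1/45 is smaller: the intermediate fraction 24/5 is closer to x than 19/4.

24/5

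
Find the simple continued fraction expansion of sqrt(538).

Write x_i = (sqrt(538) + m_i)/d_i with (m_0, d_0) = (0, 1). a_0 = floor(sqrt(538)) = 23, since 23^2 = 529 <= 538 < 576 = 24^2.
Iterate m_{i+1} = d_i*a_i - m_i, d_{i+1} = (538 - m_{i+1}^2)/d_i, a_{i+1} = floor((a_0 + m_{i+1})/d_{i+1}):
  m_1 = 1*23 - 0 = 23, d_1 = (538 - 23^2)/1 = 9/1 = 9, a_1 = floor((23 + 23)/9) = 5.
  m_2 = 9*5 - 23 = 22, d_2 = (538 - 22^2)/9 = 54/9 = 6, a_2 = floor((23 + 22)/6) = 7.
  m_3 = 6*7 - 22 = 20, d_3 = (538 - 20^2)/6 = 138/6 = 23, a_3 = floor((23 + 20)/23) = 1.
  m_4 = 23*1 - 20 = 3, d_4 = (538 - 3^2)/23 = 529/23 = 23, a_4 = floor((23 + 3)/23) = 1.
  m_5 = 23*1 - 3 = 20, d_5 = (538 - 20^2)/23 = 138/23 = 6, a_5 = floor((23 + 20)/6) = 7.
  m_6 = 6*7 - 20 = 22, d_6 = (538 - 22^2)/6 = 54/6 = 9, a_6 = floor((23 + 22)/9) = 5.
  m_7 = 9*5 - 22 = 23, d_7 = (538 - 23^2)/9 = 9/9 = 1, a_7 = floor((23 + 23)/1) = 46.
  m_8 = 1*46 - 23 = 23, d_8 = (538 - 23^2)/1 = 9/1 = 9: (m_8, d_8) = (m_1, d_1) = (23, 9), so from here the quotients repeat a_1, ..., a_7; the period length is 7.
Hence the expansion of sqrt(538) is a_0 = 23 followed by the repeating block 5, 7, 1, 1, 7, 5, 46 (period 7).

[23; (5, 7, 1, 1, 7, 5, 46)]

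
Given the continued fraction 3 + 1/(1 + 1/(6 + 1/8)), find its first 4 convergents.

3/1, 4/1, 27/7, 220/57

Using the convergent recurrence p_i = a_i*p_{i-1} + p_{i-2}, q_i = a_i*q_{i-1} + q_{i-2} with p_{-2}=0, p_{-1}=1, q_{-2}=1, q_{-1}=0:
  i=0: a_0=3, p_0 = 3*1 + 0 = 3, q_0 = 3*0 + 1 = 1.
  i=1: a_1=1, p_1 = 1*3 + 1 = 4, q_1 = 1*1 + 0 = 1.
  i=2: a_2=6, p_2 = 6*4 + 3 = 27, q_2 = 6*1 + 1 = 7.
  i=3: a_3=8, p_3 = 8*27 + 4 = 220, q_3 = 8*7 + 1 = 57.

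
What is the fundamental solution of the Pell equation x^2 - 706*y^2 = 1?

(x, y) = (34595, 1302)

First expand sqrt(706) as a continued fraction. With x_i = (sqrt(706) + m_i)/d_i and (m_0, d_0) = (0, 1): a_0 = floor(sqrt(706)) = 26, since 26^2 = 676 <= 706 < 729 = 27^2.
Iterate m_{i+1} = d_i*a_i - m_i, d_{i+1} = (706 - m_{i+1}^2)/d_i, a_{i+1} = floor((a_0 + m_{i+1})/d_{i+1}):
  m_1 = 1*26 - 0 = 26, d_1 = (706 - 26^2)/1 = 30/1 = 30, a_1 = floor((26 + 26)/30) = 1.
  m_2 = 30*1 - 26 = 4, d_2 = (706 - 4^2)/30 = 690/30 = 23, a_2 = floor((26 + 4)/23) = 1.
  m_3 = 23*1 - 4 = 19, d_3 = (706 - 19^2)/23 = 345/23 = 15, a_3 = floor((26 + 19)/15) = 3.
  m_4 = 15*3 - 19 = 26, d_4 = (706 - 26^2)/15 = 30/15 = 2, a_4 = floor((26 + 26)/2) = 26.
  m_5 = 2*26 - 26 = 26, d_5 = (706 - 26^2)/2 = 30/2 = 15, a_5 = floor((26 + 26)/15) = 3.
  m_6 = 15*3 - 26 = 19, d_6 = (706 - 19^2)/15 = 345/15 = 23, a_6 = floor((26 + 19)/23) = 1.
  m_7 = 23*1 - 19 = 4, d_7 = (706 - 4^2)/23 = 690/23 = 30, a_7 = floor((26 + 4)/30) = 1.
  m_8 = 30*1 - 4 = 26, d_8 = (706 - 26^2)/30 = 30/30 = 1, a_8 = floor((26 + 26)/1) = 52.
  m_9 = 1*52 - 26 = 26, d_9 = (706 - 26^2)/1 = 30/1 = 30: (m_9, d_9) = (m_1, d_1) = (26, 30), so from here the quotients repeat a_1, ..., a_8; the period length is 8.
So sqrt(706) = [26; (1, 1, 3, 26, 3, 1, 1, 52)] with period length k = 8.
k is even, so the fundamental solution of x^2 - 706y^2 = 1 is (p_{k-1}, q_{k-1}) = (p_7, q_7); compute convergents through index 7.
Convergents (p_i = a_i*p_{i-1} + p_{i-2}, q_i = a_i*q_{i-1} + q_{i-2} with p_{-2}=0, p_{-1}=1, q_{-2}=1, q_{-1}=0):
  i=0: a_0=26, p_0 = 26*1 + 0 = 26, q_0 = 26*0 + 1 = 1.
  i=1: a_1=1, p_1 = 1*26 + 1 = 27, q_1 = 1*1 + 0 = 1.
  i=2: a_2=1, p_2 = 1*27 + 26 = 53, q_2 = 1*1 + 1 = 2.
  i=3: a_3=3, p_3 = 3*53 + 27 = 186, q_3 = 3*2 + 1 = 7.
  i=4: a_4=26, p_4 = 26*186 + 53 = 4889, q_4 = 26*7 + 2 = 184.
  i=5: a_5=3, p_5 = 3*4889 + 186 = 14853, q_5 = 3*184 + 7 = 559.
  i=6: a_6=1, p_6 = 1*14853 + 4889 = 19742, q_6 = 1*559 + 184 = 743.
  i=7: a_7=1, p_7 = 1*19742 + 14853 = 34595, q_7 = 1*743 + 559 = 1302.
Check: 34595^2 - 706*1302^2 = 1196814025 - 1196814024 = 1, so (x, y) = (34595, 1302) solves the equation, and by the theorem it is the least positive solution.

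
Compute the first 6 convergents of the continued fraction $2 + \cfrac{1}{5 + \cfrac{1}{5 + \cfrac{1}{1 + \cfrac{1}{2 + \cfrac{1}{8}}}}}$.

2/1, 11/5, 57/26, 68/31, 193/88, 1612/735

Using the convergent recurrence p_i = a_i*p_{i-1} + p_{i-2}, q_i = a_i*q_{i-1} + q_{i-2} with p_{-2}=0, p_{-1}=1, q_{-2}=1, q_{-1}=0:
  i=0: a_0=2, p_0 = 2*1 + 0 = 2, q_0 = 2*0 + 1 = 1.
  i=1: a_1=5, p_1 = 5*2 + 1 = 11, q_1 = 5*1 + 0 = 5.
  i=2: a_2=5, p_2 = 5*11 + 2 = 57, q_2 = 5*5 + 1 = 26.
  i=3: a_3=1, p_3 = 1*57 + 11 = 68, q_3 = 1*26 + 5 = 31.
  i=4: a_4=2, p_4 = 2*68 + 57 = 193, q_4 = 2*31 + 26 = 88.
  i=5: a_5=8, p_5 = 8*193 + 68 = 1612, q_5 = 8*88 + 31 = 735.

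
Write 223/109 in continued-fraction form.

[2; 21, 1, 4]

Run the Euclidean algorithm on 223 and 109; the successive quotients are the partial quotients a_0, a_1, ... (each step inverts the fractional part left over by the previous one):
  223 = 2*109 + 5, so a_0 = 2.
  109 = 21*5 + 4, so a_1 = 21.
  5 = 1*4 + 1, so a_2 = 1.
  4 = 4*1 + 0, so a_3 = 4.
The remainder reaches 0 after 4 divisions, so the expansion has 4 partial quotients, read off in order.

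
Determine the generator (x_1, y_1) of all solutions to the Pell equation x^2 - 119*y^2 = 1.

First expand sqrt(119) as a continued fraction. With x_i = (sqrt(119) + m_i)/d_i and (m_0, d_0) = (0, 1): a_0 = floor(sqrt(119)) = 10, since 10^2 = 100 <= 119 < 121 = 11^2.
Iterate m_{i+1} = d_i*a_i - m_i, d_{i+1} = (119 - m_{i+1}^2)/d_i, a_{i+1} = floor((a_0 + m_{i+1})/d_{i+1}):
  m_1 = 1*10 - 0 = 10, d_1 = (119 - 10^2)/1 = 19/1 = 19, a_1 = floor((10 + 10)/19) = 1.
  m_2 = 19*1 - 10 = 9, d_2 = (119 - 9^2)/19 = 38/19 = 2, a_2 = floor((10 + 9)/2) = 9.
  m_3 = 2*9 - 9 = 9, d_3 = (119 - 9^2)/2 = 38/2 = 19, a_3 = floor((10 + 9)/19) = 1.
  m_4 = 19*1 - 9 = 10, d_4 = (119 - 10^2)/19 = 19/19 = 1, a_4 = floor((10 + 10)/1) = 20.
  m_5 = 1*20 - 10 = 10, d_5 = (119 - 10^2)/1 = 19/1 = 19: (m_5, d_5) = (m_1, d_1) = (10, 19), so from here the quotients repeat a_1, ..., a_4; the period length is 4.
So sqrt(119) = [10; (1, 9, 1, 20)] with period length k = 4.
k is even, so the fundamental solution of x^2 - 119y^2 = 1 is (p_{k-1}, q_{k-1}) = (p_3, q_3); compute convergents through index 3.
Convergents (p_i = a_i*p_{i-1} + p_{i-2}, q_i = a_i*q_{i-1} + q_{i-2} with p_{-2}=0, p_{-1}=1, q_{-2}=1, q_{-1}=0):
  i=0: a_0=10, p_0 = 10*1 + 0 = 10, q_0 = 10*0 + 1 = 1.
  i=1: a_1=1, p_1 = 1*10 + 1 = 11, q_1 = 1*1 + 0 = 1.
  i=2: a_2=9, p_2 = 9*11 + 10 = 109, q_2 = 9*1 + 1 = 10.
  i=3: a_3=1, p_3 = 1*109 + 11 = 120, q_3 = 1*10 + 1 = 11.
Check: 120^2 - 119*11^2 = 14400 - 14399 = 1, so (x, y) = (120, 11) solves the equation, and by the theorem it is the least positive solution.

(x, y) = (120, 11)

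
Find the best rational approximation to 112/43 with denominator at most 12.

Expand x = 112/43 as a continued fraction with the Euclidean algorithm:
  112 = 2*43 + 26, so a_0 = 2.
  43 = 1*26 + 17, so a_1 = 1.
  26 = 1*17 + 9, so a_2 = 1.
  17 = 1*9 + 8, so a_3 = 1.
  9 = 1*8 + 1, so a_4 = 1.
  8 = 8*1 + 0, so a_5 = 8.
so x = [2; 1, 1, 1, 1, 8].
Convergents (p_i = a_i*p_{i-1} + p_{i-2}, q_i = a_i*q_{i-1} + q_{i-2} with p_{-2}=0, p_{-1}=1, q_{-2}=1, q_{-1}=0), until the denominator exceeds 12:
  i=0: a_0=2, p_0 = 2*1 + 0 = 2, q_0 = 2*0 + 1 = 1.
  i=1: a_1=1, p_1 = 1*2 + 1 = 3, q_1 = 1*1 + 0 = 1.
  i=2: a_2=1, p_2 = 1*3 + 2 = 5, q_2 = 1*1 + 1 = 2.
  i=3: a_3=1, p_3 = 1*5 + 3 = 8, q_3 = 1*2 + 1 = 3.
  i=4: a_4=1, p_4 = 1*8 + 5 = 13, q_4 = 1*3 + 2 = 5.
  i=5: a_5=8, p_5 = 8*13 + 8 = 112, q_5 = 8*5 + 3 = 43.
q_5 = 43 > 12, so the last convergent with denominator <= 12 is p_4/q_4 = 13/5.
The closest fraction with denominator <= 12 is either p_4/q_4 or the intermediate fraction (k*p_4 + p_3)/(k*q_4 + q_3) with the largest k >= 1 whose denominator stays <= 12; these approach x as k grows, and every other convergent or intermediate fraction in range is farther away.
Largest k: floor((12 - q_3)/q_4) = floor((12 - 3)/5) = 1.
That gives (1*13 + 8)/(1*5 + 3) = 21/8.
Compare the errors: |x - 13/5| = |112*5 - 13*43|/(43*5) = 1/215, and |x - 21/8| = |112*8 - 21*43|/(43*8) = 7/344.
Cross-multiplying, 1*344 = 344 < 1505 = 7*215, so 1/215 is smaller: the convergent 13/5 is closer to x than 21/8.

13/5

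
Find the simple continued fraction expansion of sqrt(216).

Write x_i = (sqrt(216) + m_i)/d_i with (m_0, d_0) = (0, 1). a_0 = floor(sqrt(216)) = 14, since 14^2 = 196 <= 216 < 225 = 15^2.
Iterate m_{i+1} = d_i*a_i - m_i, d_{i+1} = (216 - m_{i+1}^2)/d_i, a_{i+1} = floor((a_0 + m_{i+1})/d_{i+1}):
  m_1 = 1*14 - 0 = 14, d_1 = (216 - 14^2)/1 = 20/1 = 20, a_1 = floor((14 + 14)/20) = 1.
  m_2 = 20*1 - 14 = 6, d_2 = (216 - 6^2)/20 = 180/20 = 9, a_2 = floor((14 + 6)/9) = 2.
  m_3 = 9*2 - 6 = 12, d_3 = (216 - 12^2)/9 = 72/9 = 8, a_3 = floor((14 + 12)/8) = 3.
  m_4 = 8*3 - 12 = 12, d_4 = (216 - 12^2)/8 = 72/8 = 9, a_4 = floor((14 + 12)/9) = 2.
  m_5 = 9*2 - 12 = 6, d_5 = (216 - 6^2)/9 = 180/9 = 20, a_5 = floor((14 + 6)/20) = 1.
  m_6 = 20*1 - 6 = 14, d_6 = (216 - 14^2)/20 = 20/20 = 1, a_6 = floor((14 + 14)/1) = 28.
  m_7 = 1*28 - 14 = 14, d_7 = (216 - 14^2)/1 = 20/1 = 20: (m_7, d_7) = (m_1, d_1) = (14, 20), so from here the quotients repeat a_1, ..., a_6; the period length is 6.
Hence the expansion of sqrt(216) is a_0 = 14 followed by the repeating block 1, 2, 3, 2, 1, 28 (period 6).

[14; (1, 2, 3, 2, 1, 28)]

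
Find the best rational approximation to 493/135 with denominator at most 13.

11/3

Expand x = 493/135 as a continued fraction with the Euclidean algorithm:
  493 = 3*135 + 88, so a_0 = 3.
  135 = 1*88 + 47, so a_1 = 1.
  88 = 1*47 + 41, so a_2 = 1.
  47 = 1*41 + 6, so a_3 = 1.
  41 = 6*6 + 5, so a_4 = 6.
  6 = 1*5 + 1, so a_5 = 1.
  5 = 5*1 + 0, so a_6 = 5.
so x = [3; 1, 1, 1, 6, 1, 5].
Convergents (p_i = a_i*p_{i-1} + p_{i-2}, q_i = a_i*q_{i-1} + q_{i-2} with p_{-2}=0, p_{-1}=1, q_{-2}=1, q_{-1}=0), until the denominator exceeds 13:
  i=0: a_0=3, p_0 = 3*1 + 0 = 3, q_0 = 3*0 + 1 = 1.
  i=1: a_1=1, p_1 = 1*3 + 1 = 4, q_1 = 1*1 + 0 = 1.
  i=2: a_2=1, p_2 = 1*4 + 3 = 7, q_2 = 1*1 + 1 = 2.
  i=3: a_3=1, p_3 = 1*7 + 4 = 11, q_3 = 1*2 + 1 = 3.
  i=4: a_4=6, p_4 = 6*11 + 7 = 73, q_4 = 6*3 + 2 = 20.
q_4 = 20 > 13, so the last convergent with denominator <= 13 is p_3/q_3 = 11/3.
The closest fraction with denominator <= 13 is either p_3/q_3 or the intermediate fraction (k*p_3 + p_2)/(k*q_3 + q_2) with the largest k >= 1 whose denominator stays <= 13; these approach x as k grows, and every other convergent or intermediate fraction in range is farther away.
Largest k: floor((13 - q_2)/q_3) = floor((13 - 2)/3) = 3.
That gives (3*11 + 7)/(3*3 + 2) = 40/11.
Compare the errors: |x - 11/3| = |493*3 - 11*135|/(135*3) = 6/405, and |x - 40/11| = |493*11 - 40*135|/(135*11) = 23/1485.
Cross-multiplying, 6*1485 = 8910 < 9315 = 23*405, so 6/405 is smaller: the convergent 11/3 is closer to x than 40/11.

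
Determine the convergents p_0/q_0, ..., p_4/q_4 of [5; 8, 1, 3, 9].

Using the convergent recurrence p_i = a_i*p_{i-1} + p_{i-2}, q_i = a_i*q_{i-1} + q_{i-2} with p_{-2}=0, p_{-1}=1, q_{-2}=1, q_{-1}=0:
  i=0: a_0=5, p_0 = 5*1 + 0 = 5, q_0 = 5*0 + 1 = 1.
  i=1: a_1=8, p_1 = 8*5 + 1 = 41, q_1 = 8*1 + 0 = 8.
  i=2: a_2=1, p_2 = 1*41 + 5 = 46, q_2 = 1*8 + 1 = 9.
  i=3: a_3=3, p_3 = 3*46 + 41 = 179, q_3 = 3*9 + 8 = 35.
  i=4: a_4=9, p_4 = 9*179 + 46 = 1657, q_4 = 9*35 + 9 = 324.

5/1, 41/8, 46/9, 179/35, 1657/324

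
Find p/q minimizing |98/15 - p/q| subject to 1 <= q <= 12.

72/11

Expand x = 98/15 as a continued fraction with the Euclidean algorithm:
  98 = 6*15 + 8, so a_0 = 6.
  15 = 1*8 + 7, so a_1 = 1.
  8 = 1*7 + 1, so a_2 = 1.
  7 = 7*1 + 0, so a_3 = 7.
so x = [6; 1, 1, 7].
Convergents (p_i = a_i*p_{i-1} + p_{i-2}, q_i = a_i*q_{i-1} + q_{i-2} with p_{-2}=0, p_{-1}=1, q_{-2}=1, q_{-1}=0), until the denominator exceeds 12:
  i=0: a_0=6, p_0 = 6*1 + 0 = 6, q_0 = 6*0 + 1 = 1.
  i=1: a_1=1, p_1 = 1*6 + 1 = 7, q_1 = 1*1 + 0 = 1.
  i=2: a_2=1, p_2 = 1*7 + 6 = 13, q_2 = 1*1 + 1 = 2.
  i=3: a_3=7, p_3 = 7*13 + 7 = 98, q_3 = 7*2 + 1 = 15.
q_3 = 15 > 12, so the last convergent with denominator <= 12 is p_2/q_2 = 13/2.
The closest fraction with denominator <= 12 is either p_2/q_2 or the intermediate fraction (k*p_2 + p_1)/(k*q_2 + q_1) with the largest k >= 1 whose denominator stays <= 12; these approach x as k grows, and every other convergent or intermediate fraction in range is farther away.
Largest k: floor((12 - q_1)/q_2) = floor((12 - 1)/2) = 5.
That gives (5*13 + 7)/(5*2 + 1) = 72/11.
Compare the errors: |x - 13/2| = |98*2 - 13*15|/(15*2) = 1/30, and |x - 72/11| = |98*11 - 72*15|/(15*11) = 2/165.
Cross-multiplying, 2*30 = 60 < 165 = 1*165, so 2/165 is smaller: the intermediate fraction 72/11 is closer to x than 13/2.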